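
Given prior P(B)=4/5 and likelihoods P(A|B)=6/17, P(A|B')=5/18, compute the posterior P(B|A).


P(A) = P(A|B)P(B) + P(A|B')P(B') = 6/17*4/5 + 5/18*1/5 = 517/1530
P(B|A) = P(A|B)P(B)/P(A) = (24/85)/(517/1530) = 432/517

432/517


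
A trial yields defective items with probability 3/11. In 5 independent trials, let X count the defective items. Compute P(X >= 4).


P(X>=4) = P(X=4) + P(X=5)
= 3240/161051 + 243/161051
= 3483/161051

3483/161051


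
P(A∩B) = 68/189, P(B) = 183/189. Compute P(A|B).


P(A|B) = P(A∩B)/P(B) = (68/189)/(183/189) = 68/183

68/183


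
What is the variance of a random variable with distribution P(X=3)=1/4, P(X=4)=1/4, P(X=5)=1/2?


E[X] = 17/4, E[X^2] = 75/4
Var(X) = E[X^2] - (E[X])^2 = 75/4 - (17/4)^2 = 11/16

11/16


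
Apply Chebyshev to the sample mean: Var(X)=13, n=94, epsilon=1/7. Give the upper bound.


Var(Xbar) = Var(X)/n = 13/94
Chebyshev: P(|Xbar-mu| >= 1/7) <= Var(Xbar)/(1/7)^2 = (13/94)/(1/49) = 637/94
Bound exceeds 1, so trivial bound: 1

1


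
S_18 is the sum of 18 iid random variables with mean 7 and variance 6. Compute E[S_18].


E[S_n] = n*E[X_1] = 18*7 = 126

126


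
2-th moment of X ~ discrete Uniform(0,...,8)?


E[X^2] = (1/9) * sum(x^2 for x=0..8)
= 204/9 = 68/3

68/3


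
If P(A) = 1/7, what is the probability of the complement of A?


P(A') = 1 - P(A) = 1 - 1/7 = 6/7

6/7


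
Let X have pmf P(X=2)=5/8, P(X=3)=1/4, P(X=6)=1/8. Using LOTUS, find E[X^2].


E[X^2] = sum(g(x)*P(x))
= 4*5/8 + 9*1/4 + 36*1/8
= 37/4

37/4


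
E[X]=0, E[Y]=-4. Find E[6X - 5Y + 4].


E[6X - 5Y + 4] = 6*E[X] - 5*E[Y] + 4
= (6)*(0) + (-5)*(-4) + (4)
= 0 + 20 + 4 = 24

24


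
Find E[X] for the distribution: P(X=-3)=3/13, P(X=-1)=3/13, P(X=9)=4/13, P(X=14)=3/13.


E[X] = sum(x * P(x))
= -3*3/13 - 1*3/13 + 9*4/13 + 14*3/13
= 66/13

66/13


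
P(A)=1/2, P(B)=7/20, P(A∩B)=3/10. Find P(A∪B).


P(A∪B) = P(A) + P(B) - P(A∩B)
= 1/2 + 7/20 - 3/10 = 11/20

11/20


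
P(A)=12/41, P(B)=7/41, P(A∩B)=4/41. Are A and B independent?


P(A)*P(B) = 12/41*7/41 = 84/1681
P(A∩B) = 4/41 != 84/1681, so not independent

No, A and B are not independent


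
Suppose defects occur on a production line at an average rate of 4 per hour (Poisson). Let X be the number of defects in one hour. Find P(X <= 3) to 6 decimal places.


P(X<=3) = e^(-4)*4^0/0! + e^(-4)*4^1/1! + e^(-4)*4^2/2! + e^(-4)*4^3/3!
≈ 0.0183156389 + 0.0732625556 + 0.1465251111 + 0.1953668148
= 0.4334701204
≈ 0.433470

0.433470


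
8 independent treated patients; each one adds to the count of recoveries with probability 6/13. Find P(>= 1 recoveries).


P(at least one) = 1 - P(none)
P(none) = (1 - 6/13)^8 = (7/13)^8 = 5764801/815730721
P(at least one) = 1 - 5764801/815730721 = 809965920/815730721

809965920/815730721


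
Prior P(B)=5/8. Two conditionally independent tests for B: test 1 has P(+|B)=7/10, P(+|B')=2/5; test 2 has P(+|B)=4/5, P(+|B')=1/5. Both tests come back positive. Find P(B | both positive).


After test 1: P(+) = 7/10*5/8 + 2/5*3/8 = 47/80
P(B|+) = (7/16)/(47/80) = 35/47
After test 2 (use post1 as new prior): P(+) = 4/5*35/47 + 1/5*12/47 = 152/235
P(B|+,+) = (28/47)/(152/235) = 35/38

35/38


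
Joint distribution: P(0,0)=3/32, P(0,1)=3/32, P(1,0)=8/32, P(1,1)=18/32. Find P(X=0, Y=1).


Read from table: P(X=0, Y=1) = 3/32

3/32


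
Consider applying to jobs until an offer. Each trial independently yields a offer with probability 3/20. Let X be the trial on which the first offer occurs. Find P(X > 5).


P(X > 5) = P(first 5 trials all fail) = (1-p)^5 = (17/20)^5 = 1419857/3200000

1419857/3200000


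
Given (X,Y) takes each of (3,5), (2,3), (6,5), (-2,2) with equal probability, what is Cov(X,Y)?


E[X]=9/4, E[Y]=15/4, E[XY]=47/4
Cov(X,Y) = E[XY] - E[X]E[Y] = 47/4 - 9/4*15/4 = 53/16

53/16


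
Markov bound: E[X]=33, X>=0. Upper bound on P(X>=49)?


Markov: P(X >= a) <= E[X]/a
P(X >= 49) <= 33/49

33/49


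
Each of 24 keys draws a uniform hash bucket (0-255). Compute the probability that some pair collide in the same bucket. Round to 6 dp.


P(all different) = prod((256-i)/256 for i=0..23) = 0.328665
P(at least one match) = 1 - 0.328665 = 0.671335

0.671335


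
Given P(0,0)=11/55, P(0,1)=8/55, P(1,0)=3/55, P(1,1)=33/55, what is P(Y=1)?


P(Y=1) = P(0,1)+P(1,1) = 8/55 + 33/55 = 41/55

41/55


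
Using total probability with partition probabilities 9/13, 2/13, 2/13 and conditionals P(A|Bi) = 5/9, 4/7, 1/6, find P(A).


P(A) = P(A|B1)P(B1) + P(A|B2)P(B2) + P(A|B3)P(B3)
= 5/9*9/13 + 4/7*2/13 + 1/6*2/13
= 5/13 + 8/91 + 1/39 = 136/273

136/273


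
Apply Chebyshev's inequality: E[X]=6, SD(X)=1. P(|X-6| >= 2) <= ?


k = 2/1 = 2
Chebyshev: P(|X-mu| >= k*sigma) <= 1/k^2 = 1/2^2 = 1/4

1/4


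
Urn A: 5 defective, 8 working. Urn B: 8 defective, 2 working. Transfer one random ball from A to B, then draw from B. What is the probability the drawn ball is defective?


P(transfer defective) = 5/13; P(transfer working) = 8/13
If defective transferred: Urn II has 9 defective of 11, so P(defective|defective moved) = 9/11
If working transferred: Urn II has 8 defective of 11, so P(defective|working moved) = 8/11
By total probability: P(defective) = 5/13*9/11 + 8/13*8/11 = 109/143

109/143


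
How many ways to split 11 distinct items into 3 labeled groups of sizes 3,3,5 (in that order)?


11! = 39916800
Denominator: 3!=6 * 3!=6 * 5!=120
Coefficient = 39916800 / 4320 = 9240

9240


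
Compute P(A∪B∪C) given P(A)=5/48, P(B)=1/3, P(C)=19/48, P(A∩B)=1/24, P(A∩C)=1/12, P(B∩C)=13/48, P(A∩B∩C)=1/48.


P(A∪B∪C) = P(A)+P(B)+P(C) - P(AB)-P(AC)-P(BC) + P(ABC)
= 5/48+1/3+19/48 - 1/24-1/12-13/48 + 1/48
= 11/24

11/24


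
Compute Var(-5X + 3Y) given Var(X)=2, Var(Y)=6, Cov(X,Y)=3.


Var(-5X + 3Y) = (-5)^2*Var(X) + 3^2*Var(Y) + 2*(-5)*3*Cov(X,Y)
= 25*2 + 9*6 - 30*3
= 50 + 54 - 90 = 14

14


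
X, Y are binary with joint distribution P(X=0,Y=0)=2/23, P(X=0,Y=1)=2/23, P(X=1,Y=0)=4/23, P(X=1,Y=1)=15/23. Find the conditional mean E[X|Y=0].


P(Y=0) = 6/23
E[X|Y=0] = (0*2 + 1*4)/6 = 4/6 = 2/3

2/3


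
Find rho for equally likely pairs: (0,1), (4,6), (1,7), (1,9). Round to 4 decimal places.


Cov(X,Y) = 1.3750, Var(X) = 2.2500, Var(Y) = 8.6875
rho = Cov/(sqrt(VarX)*sqrt(VarY)) = 0.3110

0.3110


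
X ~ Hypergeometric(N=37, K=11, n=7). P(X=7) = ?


P(X=7) = C(11,7)*C(26,0) / C(37,7)
= 330*1 / 10295472
= 330/10295472 = 5/155992

5/155992


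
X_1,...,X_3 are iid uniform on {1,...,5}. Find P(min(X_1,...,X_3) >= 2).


P(min >= 2) = P(all X_i >= 2) = (P(X_1 >= 2))^3
= (4/5)^3 = 64/125

64/125


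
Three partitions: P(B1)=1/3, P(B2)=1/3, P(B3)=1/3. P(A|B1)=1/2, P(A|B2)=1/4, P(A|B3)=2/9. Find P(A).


P(A) = P(A|B1)P(B1) + P(A|B2)P(B2) + P(A|B3)P(B3)
= 1/2*1/3 + 1/4*1/3 + 2/9*1/3
= 1/6 + 1/12 + 2/27 = 35/108

35/108


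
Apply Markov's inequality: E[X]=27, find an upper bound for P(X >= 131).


Markov: P(X >= a) <= E[X]/a
P(X >= 131) <= 27/131

27/131


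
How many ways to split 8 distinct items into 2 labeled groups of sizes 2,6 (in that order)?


8! = 40320
Denominator: 2!=2 * 6!=720
Coefficient = 40320 / 1440 = 28

28


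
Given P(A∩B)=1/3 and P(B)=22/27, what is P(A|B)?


P(A|B) = P(A∩B)/P(B) = (9/27)/(22/27) = 9/22

9/22


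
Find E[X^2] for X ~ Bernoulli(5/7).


For Bernoulli: X in {0,1}
E[X^2] = 0^2*(1-5/7) + 1^2*5/7 = 5/7

5/7


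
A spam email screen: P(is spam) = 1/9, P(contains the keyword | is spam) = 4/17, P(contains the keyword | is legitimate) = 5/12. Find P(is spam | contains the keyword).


P(A) = P(A|B)P(B) + P(A|B')P(B') = 4/17*1/9 + 5/12*8/9 = 182/459
P(B|A) = P(A|B)P(B)/P(A) = (4/153)/(182/459) = 6/91

6/91


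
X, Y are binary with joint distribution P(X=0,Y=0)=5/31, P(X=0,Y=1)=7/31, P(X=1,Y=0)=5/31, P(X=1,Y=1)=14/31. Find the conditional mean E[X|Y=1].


P(Y=1) = 21/31
E[X|Y=1] = (0*7 + 1*14)/21 = 14/21 = 2/3

2/3


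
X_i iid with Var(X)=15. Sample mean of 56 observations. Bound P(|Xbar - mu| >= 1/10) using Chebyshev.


Var(Xbar) = Var(X)/n = 15/56
Chebyshev: P(|Xbar-mu| >= 1/10) <= Var(Xbar)/(1/10)^2 = (15/56)/(1/100) = 375/14
Bound exceeds 1, so trivial bound: 1

1


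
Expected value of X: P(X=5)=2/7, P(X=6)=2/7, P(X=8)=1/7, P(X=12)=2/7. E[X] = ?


E[X] = sum(x * P(x))
= 5*2/7 + 6*2/7 + 8*1/7 + 12*2/7
= 54/7

54/7


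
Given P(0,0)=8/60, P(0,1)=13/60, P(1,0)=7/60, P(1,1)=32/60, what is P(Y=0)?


P(Y=0) = P(0,0)+P(1,0) = 8/60 + 7/60 = 15/60 = 1/4

1/4


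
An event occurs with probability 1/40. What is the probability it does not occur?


P(A') = 1 - P(A) = 1 - 1/40 = 39/40

39/40


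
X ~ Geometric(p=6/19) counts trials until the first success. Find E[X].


For geometric (trials until first success), E[X] = 1/p = 1/(6/19) = 19/6

19/6


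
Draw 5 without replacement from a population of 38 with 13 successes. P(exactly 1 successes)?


P(X=1) = C(13,1)*C(25,4) / C(38,5)
= 13*12650 / 501942
= 164450/501942 = 82225/250971

82225/250971


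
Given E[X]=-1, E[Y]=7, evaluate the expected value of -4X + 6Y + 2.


E[-4X + 6Y + 2] = -4*E[X] + 6*E[Y] + 2
= (-4)*(-1) + (6)*(7) + (2)
= 4 + 42 + 2 = 48

48


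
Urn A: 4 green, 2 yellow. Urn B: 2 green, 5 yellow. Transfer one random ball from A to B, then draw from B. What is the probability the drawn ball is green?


P(transfer green) = 4/6 = 2/3; P(transfer yellow) = 1/3
If green transferred: Urn II has 3 green of 8, so P(green|green moved) = 3/8
If yellow transferred: Urn II has 2 green of 8, so P(green|yellow moved) = 1/4
By total probability: P(green) = 2/3*3/8 + 1/3*1/4 = 1/3

1/3


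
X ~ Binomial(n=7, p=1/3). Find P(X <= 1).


P(X<=1) = P(X=0) + P(X=1)
= 128/2187 + 448/2187
= 64/243

64/243


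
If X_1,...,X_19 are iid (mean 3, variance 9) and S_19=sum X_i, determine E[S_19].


E[S_n] = n*E[X_1] = 19*3 = 57

57


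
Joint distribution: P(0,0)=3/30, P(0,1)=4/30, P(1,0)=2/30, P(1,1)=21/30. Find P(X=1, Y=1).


Read from table: P(X=1, Y=1) = 21/30 = 7/10

7/10


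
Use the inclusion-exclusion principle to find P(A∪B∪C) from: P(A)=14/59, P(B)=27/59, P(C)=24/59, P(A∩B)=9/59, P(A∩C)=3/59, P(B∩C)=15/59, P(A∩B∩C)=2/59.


P(A∪B∪C) = P(A)+P(B)+P(C) - P(AB)-P(AC)-P(BC) + P(ABC)
= 14/59+27/59+24/59 - 9/59-3/59-15/59 + 2/59
= 40/59

40/59


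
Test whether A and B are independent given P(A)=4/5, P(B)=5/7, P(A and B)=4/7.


P(A)*P(B) = 4/5*5/7 = 4/7
P(A∩B) = 4/7, which equals P(A)P(B), so independent

Yes, A and B are independent


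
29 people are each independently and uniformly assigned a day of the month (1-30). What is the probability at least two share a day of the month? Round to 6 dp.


P(all different) = prod((30-i)/30 for i=0..28) = 0.000000
P(at least one match) = 1 - 0.000000 = 1.000000

1.000000


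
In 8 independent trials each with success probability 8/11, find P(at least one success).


P(at least one) = 1 - P(none)
P(none) = (1 - 8/11)^8 = (3/11)^8 = 6561/214358881
P(at least one) = 1 - 6561/214358881 = 214352320/214358881

214352320/214358881


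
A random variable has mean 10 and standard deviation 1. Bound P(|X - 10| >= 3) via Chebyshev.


k = 3/1 = 3
Chebyshev: P(|X-mu| >= k*sigma) <= 1/k^2 = 1/3^2 = 1/9

1/9


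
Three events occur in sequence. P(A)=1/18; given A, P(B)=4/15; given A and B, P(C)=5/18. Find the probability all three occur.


P(A∩B∩C) = P(A) * P(B|A) * P(C|A∩B)
= 1/18 * 4/15 * 5/18
= 2/135 * 5/18 = 1/243

1/243


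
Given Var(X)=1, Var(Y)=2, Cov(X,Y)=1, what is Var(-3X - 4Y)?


Var(-3X - 4Y) = (-3)^2*Var(X) + (-4)^2*Var(Y) + 2*(-3)*(-4)*Cov(X,Y)
= 9*1 + 16*2 + 24*1
= 9 + 32 + 24 = 65

65


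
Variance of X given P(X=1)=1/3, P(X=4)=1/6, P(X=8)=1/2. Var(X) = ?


E[X] = 5, E[X^2] = 35
Var(X) = E[X^2] - (E[X])^2 = 35 - (5)^2 = 10

10


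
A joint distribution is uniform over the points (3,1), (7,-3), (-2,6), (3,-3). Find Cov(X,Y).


E[X]=11/4, E[Y]=1/4, E[XY]=-39/4
Cov(X,Y) = E[XY] - E[X]E[Y] = -39/4 - 11/4*1/4 = -167/16

-167/16


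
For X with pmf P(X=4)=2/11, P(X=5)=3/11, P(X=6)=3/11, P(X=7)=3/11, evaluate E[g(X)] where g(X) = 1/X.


E[1/X] = sum(g(x)*P(x))
= 1/4*2/11 + 1/5*3/11 + 1/6*3/11 + 1/7*3/11
= 71/385

71/385


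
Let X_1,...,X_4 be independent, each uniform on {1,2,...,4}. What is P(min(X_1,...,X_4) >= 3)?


P(min >= 3) = P(all X_i >= 3) = (P(X_1 >= 3))^4
= (2/4)^4 = (1/2)^4 = 1/16

1/16


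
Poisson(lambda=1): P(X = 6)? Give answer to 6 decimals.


P(X=6) = e^(-1) * 1^6 / 6!
≈ 0.3678794412 * 1 / 720
≈ 0.000511

0.000511


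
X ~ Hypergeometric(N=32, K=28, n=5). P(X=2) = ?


P(X=2) = C(28,2)*C(4,3) / C(32,5)
= 378*4 / 201376
= 1512/201376 = 27/3596

27/3596


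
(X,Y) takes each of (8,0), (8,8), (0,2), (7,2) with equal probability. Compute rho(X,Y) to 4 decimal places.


Cov(X,Y) = 2.2500, Var(X) = 11.1875, Var(Y) = 9.0000
rho = Cov/(sqrt(VarX)*sqrt(VarY)) = 0.2242

0.2242


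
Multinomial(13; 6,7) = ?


13! = 6227020800
Denominator: 6!=720 * 7!=5040
Coefficient = 6227020800 / 3628800 = 1716

1716


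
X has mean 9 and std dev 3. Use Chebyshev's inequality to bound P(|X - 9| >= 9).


k = 9/3 = 3
Chebyshev: P(|X-mu| >= k*sigma) <= 1/k^2 = 1/3^2 = 1/9

1/9


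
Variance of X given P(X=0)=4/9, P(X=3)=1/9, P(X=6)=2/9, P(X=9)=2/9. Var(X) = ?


E[X] = 11/3, E[X^2] = 27
Var(X) = E[X^2] - (E[X])^2 = 27 - (11/3)^2 = 122/9

122/9


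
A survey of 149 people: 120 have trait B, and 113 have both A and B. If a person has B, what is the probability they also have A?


P(A|B) = P(A∩B)/P(B) = (113/149)/(120/149) = 113/120

113/120


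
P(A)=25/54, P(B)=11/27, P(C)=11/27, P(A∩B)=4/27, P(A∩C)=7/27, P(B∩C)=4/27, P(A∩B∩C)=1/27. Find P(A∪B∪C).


P(A∪B∪C) = P(A)+P(B)+P(C) - P(AB)-P(AC)-P(BC) + P(ABC)
= 25/54+11/27+11/27 - 4/27-7/27-4/27 + 1/27
= 41/54

41/54


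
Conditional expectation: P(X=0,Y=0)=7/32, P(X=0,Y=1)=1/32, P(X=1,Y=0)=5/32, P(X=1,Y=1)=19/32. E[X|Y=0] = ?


P(Y=0) = 12/32
E[X|Y=0] = (0*7 + 1*5)/12 = 5/12

5/12


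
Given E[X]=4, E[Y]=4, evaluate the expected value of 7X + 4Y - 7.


E[7X + 4Y - 7] = 7*E[X] + 4*E[Y] - 7
= (7)*(4) + (4)*(4) + (-7)
= 28 + 16 - 7 = 37

37


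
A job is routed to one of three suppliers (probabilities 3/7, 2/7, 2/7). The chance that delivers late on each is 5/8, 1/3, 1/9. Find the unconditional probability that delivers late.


P(A) = P(A|B1)P(B1) + P(A|B2)P(B2) + P(A|B3)P(B3)
= 5/8*3/7 + 1/3*2/7 + 1/9*2/7
= 15/56 + 2/21 + 2/63 = 199/504

199/504


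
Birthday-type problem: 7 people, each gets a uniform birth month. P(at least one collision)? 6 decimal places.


P(all different) = prod((12-i)/12 for i=0..6) = 0.111400
P(at least one match) = 1 - 0.111400 = 0.888600

0.888600


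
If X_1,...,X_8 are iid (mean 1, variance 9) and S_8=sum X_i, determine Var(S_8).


By independence, Var(S_n) = n*Var(X_1) = 8*9 = 72

72


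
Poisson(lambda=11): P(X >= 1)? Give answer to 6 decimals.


P(X>=1) = 1 - P(X<=0) = 1 - (e^(-11)*11^0/0!)
≈ 1 - 0.0000167017 = 0.9999832983
≈ 0.999983

0.999983


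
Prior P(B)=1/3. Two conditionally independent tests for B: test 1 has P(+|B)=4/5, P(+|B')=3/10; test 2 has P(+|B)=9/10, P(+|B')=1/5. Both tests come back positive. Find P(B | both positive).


After test 1: P(+) = 4/5*1/3 + 3/10*2/3 = 7/15
P(B|+) = (4/15)/(7/15) = 4/7
After test 2 (use post1 as new prior): P(+) = 9/10*4/7 + 1/5*3/7 = 3/5
P(B|+,+) = (18/35)/(3/5) = 6/7

6/7


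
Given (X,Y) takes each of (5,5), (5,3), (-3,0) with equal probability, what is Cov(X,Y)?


E[X]=7/3, E[Y]=8/3, E[XY]=40/3
Cov(X,Y) = E[XY] - E[X]E[Y] = 40/3 - 7/3*8/3 = 64/9

64/9


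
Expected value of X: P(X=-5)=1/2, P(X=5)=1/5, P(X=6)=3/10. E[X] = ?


E[X] = sum(x * P(x))
= -5*1/2 + 5*1/5 + 6*3/10
= 3/10

3/10


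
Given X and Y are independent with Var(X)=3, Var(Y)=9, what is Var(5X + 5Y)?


Independence => Cov(X,Y)=0
Var(5X + 5Y) = 5^2*Var(X) + 5^2*Var(Y)
= 25*3 + 25*9 = 300

300


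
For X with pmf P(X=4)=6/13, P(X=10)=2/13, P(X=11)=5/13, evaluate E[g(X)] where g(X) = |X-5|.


E[|X-5|] = sum(g(x)*P(x))
= 1*6/13 + 5*2/13 + 6*5/13
= 46/13

46/13


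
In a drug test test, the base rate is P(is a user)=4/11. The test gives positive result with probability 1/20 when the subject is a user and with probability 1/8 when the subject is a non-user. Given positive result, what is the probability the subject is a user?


P(A) = P(A|B)P(B) + P(A|B')P(B') = 1/20*4/11 + 1/8*7/11 = 43/440
P(B|A) = P(A|B)P(B)/P(A) = (1/55)/(43/440) = 8/43

8/43


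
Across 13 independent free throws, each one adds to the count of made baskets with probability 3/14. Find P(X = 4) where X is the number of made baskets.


P(X=4) = C(13,4) * p^4 * (1-p)^9
= 715 * 81/38416 * 2357947691/20661046784
= 136560540524265/793714773254144

136560540524265/793714773254144


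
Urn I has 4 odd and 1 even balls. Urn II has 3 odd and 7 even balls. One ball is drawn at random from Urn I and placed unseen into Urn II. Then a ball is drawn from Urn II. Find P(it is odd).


P(transfer odd) = 4/5; P(transfer even) = 1/5
If odd transferred: Urn II has 4 odd of 11, so P(odd|odd moved) = 4/11
If even transferred: Urn II has 3 odd of 11, so P(odd|even moved) = 3/11
By total probability: P(odd) = 4/5*4/11 + 1/5*3/11 = 19/55

19/55


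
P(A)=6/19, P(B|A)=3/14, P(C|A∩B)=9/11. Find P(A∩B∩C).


P(A∩B∩C) = P(A) * P(B|A) * P(C|A∩B)
= 6/19 * 3/14 * 9/11
= 9/133 * 9/11 = 81/1463

81/1463


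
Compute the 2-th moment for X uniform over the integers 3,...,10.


E[X^2] = (1/8) * sum(x^2 for x=3..10)
= 380/8 = 95/2

95/2


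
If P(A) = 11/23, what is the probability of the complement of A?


P(A') = 1 - P(A) = 1 - 11/23 = 12/23

12/23


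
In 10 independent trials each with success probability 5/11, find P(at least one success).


P(at least one) = 1 - P(none)
P(none) = (1 - 5/11)^10 = (6/11)^10 = 60466176/25937424601
P(at least one) = 1 - 60466176/25937424601 = 25876958425/25937424601

25876958425/25937424601


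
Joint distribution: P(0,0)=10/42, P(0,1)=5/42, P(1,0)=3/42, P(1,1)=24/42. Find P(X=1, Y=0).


Read from table: P(X=1, Y=0) = 3/42 = 1/14

1/14


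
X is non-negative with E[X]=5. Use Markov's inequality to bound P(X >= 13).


Markov: P(X >= a) <= E[X]/a
P(X >= 13) <= 5/13

5/13


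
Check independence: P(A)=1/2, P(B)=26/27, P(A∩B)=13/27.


P(A)*P(B) = 1/2*26/27 = 13/27
P(A∩B) = 13/27, which equals P(A)P(B), so independent

Yes, A and B are independent


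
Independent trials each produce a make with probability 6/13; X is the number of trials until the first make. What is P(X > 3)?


P(X > 3) = P(first 3 trials all fail) = (1-p)^3 = (7/13)^3 = 343/2197

343/2197


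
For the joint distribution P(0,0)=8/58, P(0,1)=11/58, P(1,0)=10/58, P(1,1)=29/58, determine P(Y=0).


P(Y=0) = P(0,0)+P(1,0) = 8/58 + 10/58 = 18/58 = 9/29

9/29


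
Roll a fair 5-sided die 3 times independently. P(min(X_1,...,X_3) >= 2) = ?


P(min >= 2) = P(all X_i >= 2) = (P(X_1 >= 2))^3
= (4/5)^3 = 64/125

64/125


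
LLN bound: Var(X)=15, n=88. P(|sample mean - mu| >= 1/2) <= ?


Var(Xbar) = Var(X)/n = 15/88
Chebyshev: P(|Xbar-mu| >= 1/2) <= Var(Xbar)/(1/2)^2 = (15/88)/(1/4) = 15/22

15/22


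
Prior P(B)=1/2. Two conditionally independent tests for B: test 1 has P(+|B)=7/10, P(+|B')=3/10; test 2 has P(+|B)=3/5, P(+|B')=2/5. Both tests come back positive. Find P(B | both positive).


After test 1: P(+) = 7/10*1/2 + 3/10*1/2 = 1/2
P(B|+) = (7/20)/(1/2) = 7/10
After test 2 (use post1 as new prior): P(+) = 3/5*7/10 + 2/5*3/10 = 27/50
P(B|+,+) = (21/50)/(27/50) = 7/9

7/9


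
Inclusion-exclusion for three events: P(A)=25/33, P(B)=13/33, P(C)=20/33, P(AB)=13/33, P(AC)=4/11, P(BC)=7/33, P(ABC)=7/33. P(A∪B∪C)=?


P(A∪B∪C) = P(A)+P(B)+P(C) - P(AB)-P(AC)-P(BC) + P(ABC)
= 25/33+13/33+20/33 - 13/33-4/11-7/33 + 7/33
= 1

1


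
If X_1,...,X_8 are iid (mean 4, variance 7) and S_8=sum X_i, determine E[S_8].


E[S_n] = n*E[X_1] = 8*4 = 32

32


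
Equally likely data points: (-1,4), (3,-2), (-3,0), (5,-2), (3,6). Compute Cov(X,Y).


E[X]=7/5, E[Y]=6/5, E[XY]=-2/5
Cov(X,Y) = E[XY] - E[X]E[Y] = -2/5 - 7/5*6/5 = -52/25

-52/25


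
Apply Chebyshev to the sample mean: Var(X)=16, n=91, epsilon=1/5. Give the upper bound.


Var(Xbar) = Var(X)/n = 16/91
Chebyshev: P(|Xbar-mu| >= 1/5) <= Var(Xbar)/(1/5)^2 = (16/91)/(1/25) = 400/91
Bound exceeds 1, so trivial bound: 1

1


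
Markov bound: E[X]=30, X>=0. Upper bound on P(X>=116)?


Markov: P(X >= a) <= E[X]/a
P(X >= 116) <= 30/116 = 15/58

15/58


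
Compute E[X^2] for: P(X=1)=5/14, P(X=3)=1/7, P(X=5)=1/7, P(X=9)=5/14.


E[X^2] = sum(x^2 * P(x))
= 1*5/14 + 9*1/7 + 25*1/7 + 81*5/14
= 239/7

239/7


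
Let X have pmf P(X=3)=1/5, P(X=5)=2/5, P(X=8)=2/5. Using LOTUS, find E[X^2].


E[X^2] = sum(g(x)*P(x))
= 9*1/5 + 25*2/5 + 64*2/5
= 187/5

187/5


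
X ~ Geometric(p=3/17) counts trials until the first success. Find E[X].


For geometric (trials until first success), E[X] = 1/p = 1/(3/17) = 17/3

17/3


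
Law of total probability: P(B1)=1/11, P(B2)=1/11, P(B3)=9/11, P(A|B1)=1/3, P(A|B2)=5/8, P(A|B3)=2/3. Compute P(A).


P(A) = P(A|B1)P(B1) + P(A|B2)P(B2) + P(A|B3)P(B3)
= 1/3*1/11 + 5/8*1/11 + 2/3*9/11
= 1/33 + 5/88 + 6/11 = 167/264

167/264


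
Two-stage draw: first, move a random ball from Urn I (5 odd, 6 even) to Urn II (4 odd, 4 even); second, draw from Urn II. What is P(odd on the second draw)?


P(transfer odd) = 5/11; P(transfer even) = 6/11
If odd transferred: Urn II has 5 odd of 9, so P(odd|odd moved) = 5/9
If even transferred: Urn II has 4 odd of 9, so P(odd|even moved) = 4/9
By total probability: P(odd) = 5/11*5/9 + 6/11*4/9 = 49/99

49/99


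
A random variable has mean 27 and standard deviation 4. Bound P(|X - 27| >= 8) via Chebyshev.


k = 8/4 = 2
Chebyshev: P(|X-mu| >= k*sigma) <= 1/k^2 = 1/2^2 = 1/4

1/4


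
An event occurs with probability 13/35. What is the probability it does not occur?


P(A') = 1 - P(A) = 1 - 13/35 = 22/35

22/35


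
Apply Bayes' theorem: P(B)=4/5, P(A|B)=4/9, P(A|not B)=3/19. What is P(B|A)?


P(A) = P(A|B)P(B) + P(A|B')P(B') = 4/9*4/5 + 3/19*1/5 = 331/855
P(B|A) = P(A|B)P(B)/P(A) = (16/45)/(331/855) = 304/331

304/331


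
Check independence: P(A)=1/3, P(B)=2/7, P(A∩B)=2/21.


P(A)*P(B) = 1/3*2/7 = 2/21
P(A∩B) = 2/21, which equals P(A)P(B), so independent

Yes, A and B are independent


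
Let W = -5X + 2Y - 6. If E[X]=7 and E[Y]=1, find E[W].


E[-5X + 2Y - 6] = -5*E[X] + 2*E[Y] - 6
= (-5)*(7) + (2)*(1) + (-6)
= -35 + 2 - 6 = -39

-39


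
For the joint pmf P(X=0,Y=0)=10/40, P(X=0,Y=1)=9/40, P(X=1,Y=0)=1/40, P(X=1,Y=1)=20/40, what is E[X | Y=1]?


P(Y=1) = 29/40
E[X|Y=1] = (0*9 + 1*20)/29 = 20/29

20/29


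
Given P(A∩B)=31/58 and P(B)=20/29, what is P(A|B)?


P(A|B) = P(A∩B)/P(B) = (31/58)/(40/58) = 31/40

31/40


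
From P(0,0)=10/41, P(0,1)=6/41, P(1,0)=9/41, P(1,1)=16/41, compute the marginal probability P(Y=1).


P(Y=1) = P(0,1)+P(1,1) = 6/41 + 16/41 = 22/41

22/41


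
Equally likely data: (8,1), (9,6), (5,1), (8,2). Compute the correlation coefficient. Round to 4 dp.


Cov(X,Y) = 2.0000, Var(X) = 2.2500, Var(Y) = 4.2500
rho = Cov/(sqrt(VarX)*sqrt(VarY)) = 0.6468

0.6468


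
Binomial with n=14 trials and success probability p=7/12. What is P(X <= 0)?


P(X<=0) = P(X=0)
= 6103515625/1283918464548864
= 6103515625/1283918464548864

6103515625/1283918464548864


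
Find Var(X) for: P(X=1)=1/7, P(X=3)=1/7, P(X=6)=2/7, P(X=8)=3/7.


E[X] = 40/7, E[X^2] = 274/7
Var(X) = E[X^2] - (E[X])^2 = 274/7 - (40/7)^2 = 318/49

318/49


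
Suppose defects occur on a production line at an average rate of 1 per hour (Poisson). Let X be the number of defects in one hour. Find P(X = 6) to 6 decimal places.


P(X=6) = e^(-1) * 1^6 / 6!
≈ 0.3678794412 * 1 / 720
≈ 0.000511

0.000511


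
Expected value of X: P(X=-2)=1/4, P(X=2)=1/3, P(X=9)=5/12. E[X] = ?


E[X] = sum(x * P(x))
= -2*1/4 + 2*1/3 + 9*5/12
= 47/12

47/12


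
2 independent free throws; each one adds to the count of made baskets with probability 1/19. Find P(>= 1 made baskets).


P(at least one) = 1 - P(none)
P(none) = (1 - 1/19)^2 = (18/19)^2 = 324/361
P(at least one) = 1 - 324/361 = 37/361

37/361


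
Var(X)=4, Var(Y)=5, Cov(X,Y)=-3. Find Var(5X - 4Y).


Var(5X - 4Y) = 5^2*Var(X) + (-4)^2*Var(Y) + 2*5*(-4)*Cov(X,Y)
= 25*4 + 16*5 - 40*(-3)
= 100 + 80 + 120 = 300

300


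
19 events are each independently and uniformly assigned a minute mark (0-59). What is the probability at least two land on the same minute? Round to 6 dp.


P(all different) = prod((60-i)/60 for i=0..18) = 0.040820
P(at least one match) = 1 - 0.040820 = 0.959180

0.959180


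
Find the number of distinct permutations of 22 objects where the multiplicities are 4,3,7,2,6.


22! = 1124000727777607680000
Denominator: 4!=24 * 3!=6 * 7!=5040 * 2!=2 * 6!=720
Coefficient = 1124000727777607680000 / 1045094400 = 1075501627200

1075501627200


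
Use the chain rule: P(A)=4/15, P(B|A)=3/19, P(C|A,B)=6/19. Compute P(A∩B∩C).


P(A∩B∩C) = P(A) * P(B|A) * P(C|A∩B)
= 4/15 * 3/19 * 6/19
= 4/95 * 6/19 = 24/1805

24/1805


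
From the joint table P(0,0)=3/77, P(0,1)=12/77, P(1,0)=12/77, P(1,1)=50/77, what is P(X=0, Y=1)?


Read from table: P(X=0, Y=1) = 12/77

12/77


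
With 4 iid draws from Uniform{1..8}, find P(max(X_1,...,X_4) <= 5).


P(max <= 5) = P(all X_i <= 5) = (P(X_1 <= 5))^4
= (5/8)^4 = 625/4096

625/4096


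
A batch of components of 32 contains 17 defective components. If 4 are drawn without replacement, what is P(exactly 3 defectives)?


P(X=3) = C(17,3)*C(15,1) / C(32,4)
= 680*15 / 35960
= 10200/35960 = 255/899

255/899


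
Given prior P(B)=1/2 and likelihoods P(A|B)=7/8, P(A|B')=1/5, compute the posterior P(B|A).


P(A) = P(A|B)P(B) + P(A|B')P(B') = 7/8*1/2 + 1/5*1/2 = 43/80
P(B|A) = P(A|B)P(B)/P(A) = (7/16)/(43/80) = 35/43

35/43


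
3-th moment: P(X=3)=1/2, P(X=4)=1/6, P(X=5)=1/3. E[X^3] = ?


E[X^3] = sum(x^3 * P(x))
= 27*1/2 + 64*1/6 + 125*1/3
= 395/6

395/6


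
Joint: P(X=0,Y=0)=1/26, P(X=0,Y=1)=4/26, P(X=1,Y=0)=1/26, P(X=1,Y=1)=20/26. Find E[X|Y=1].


P(Y=1) = 24/26
E[X|Y=1] = (0*4 + 1*20)/24 = 20/24 = 5/6

5/6


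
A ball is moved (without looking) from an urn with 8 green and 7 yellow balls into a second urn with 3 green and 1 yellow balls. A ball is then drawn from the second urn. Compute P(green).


P(transfer green) = 8/15; P(transfer yellow) = 7/15
If green transferred: Urn II has 4 green of 5, so P(green|green moved) = 4/5
If yellow transferred: Urn II has 3 green of 5, so P(green|yellow moved) = 3/5
By total probability: P(green) = 8/15*4/5 + 7/15*3/5 = 53/75

53/75


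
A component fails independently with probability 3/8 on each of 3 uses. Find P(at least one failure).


P(at least one) = 1 - P(none)
P(none) = (1 - 3/8)^3 = (5/8)^3 = 125/512
P(at least one) = 1 - 125/512 = 387/512

387/512


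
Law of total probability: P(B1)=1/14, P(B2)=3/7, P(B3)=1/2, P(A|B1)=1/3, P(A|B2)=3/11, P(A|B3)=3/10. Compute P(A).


P(A) = P(A|B1)P(B1) + P(A|B2)P(B2) + P(A|B3)P(B3)
= 1/3*1/14 + 3/11*3/7 + 3/10*1/2
= 1/42 + 9/77 + 3/20 = 1343/4620

1343/4620


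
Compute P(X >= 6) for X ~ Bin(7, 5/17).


P(X>=6) = P(X=6) + P(X=7)
= 1312500/410338673 + 78125/410338673
= 1390625/410338673

1390625/410338673


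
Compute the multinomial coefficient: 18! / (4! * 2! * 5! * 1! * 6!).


18! = 6402373705728000
Denominator: 4!=24 * 2!=2 * 5!=120 * 1!=1 * 6!=720
Coefficient = 6402373705728000 / 4147200 = 1543782240

1543782240


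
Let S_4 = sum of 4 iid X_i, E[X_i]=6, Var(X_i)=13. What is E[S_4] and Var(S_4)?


E[S_n] = n*mu = 4*6 = 24
Var(S_n) = n*sigma^2 = 4*13 = 52

E[S_4]=24, Var(S_4)=52


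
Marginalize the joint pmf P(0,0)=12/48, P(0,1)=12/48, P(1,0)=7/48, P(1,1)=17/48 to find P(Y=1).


P(Y=1) = P(0,1)+P(1,1) = 12/48 + 17/48 = 29/48

29/48


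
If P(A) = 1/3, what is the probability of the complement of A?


P(A') = 1 - P(A) = 1 - 1/3 = 2/3

2/3


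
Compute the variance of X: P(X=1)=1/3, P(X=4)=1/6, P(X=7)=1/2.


E[X] = 9/2, E[X^2] = 55/2
Var(X) = E[X^2] - (E[X])^2 = 55/2 - (9/2)^2 = 29/4

29/4


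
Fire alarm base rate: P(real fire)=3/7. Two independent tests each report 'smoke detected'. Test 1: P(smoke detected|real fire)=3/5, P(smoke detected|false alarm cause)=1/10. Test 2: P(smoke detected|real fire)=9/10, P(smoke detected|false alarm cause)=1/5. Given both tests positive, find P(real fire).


After test 1: P(+) = 3/5*3/7 + 1/10*4/7 = 11/35
P(B|+) = (9/35)/(11/35) = 9/11
After test 2 (use post1 as new prior): P(+) = 9/10*9/11 + 1/5*2/11 = 17/22
P(B|+,+) = (81/110)/(17/22) = 81/85

81/85


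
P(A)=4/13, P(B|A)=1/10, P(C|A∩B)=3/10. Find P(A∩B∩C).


P(A∩B∩C) = P(A) * P(B|A) * P(C|A∩B)
= 4/13 * 1/10 * 3/10
= 2/65 * 3/10 = 3/325

3/325


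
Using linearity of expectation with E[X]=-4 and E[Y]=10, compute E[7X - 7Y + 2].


E[7X - 7Y + 2] = 7*E[X] - 7*E[Y] + 2
= (7)*(-4) + (-7)*(10) + (2)
= -28 - 70 + 2 = -96

-96


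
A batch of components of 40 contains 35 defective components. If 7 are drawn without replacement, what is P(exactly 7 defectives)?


P(X=7) = C(35,7)*C(5,0) / C(40,7)
= 6724520*1 / 18643560
= 6724520/18643560 = 9889/27417

9889/27417


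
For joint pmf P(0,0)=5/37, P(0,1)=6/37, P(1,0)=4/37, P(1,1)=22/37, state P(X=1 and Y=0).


Read from table: P(X=1, Y=0) = 4/37

4/37


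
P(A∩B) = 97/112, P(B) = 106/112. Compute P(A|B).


P(A|B) = P(A∩B)/P(B) = (97/112)/(106/112) = 97/106

97/106


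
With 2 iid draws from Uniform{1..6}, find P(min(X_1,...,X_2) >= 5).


P(min >= 5) = P(all X_i >= 5) = (P(X_1 >= 5))^2
= (2/6)^2 = (1/3)^2 = 1/9

1/9


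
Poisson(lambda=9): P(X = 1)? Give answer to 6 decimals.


P(X=1) = e^(-9) * 9^1 / 1!
≈ 0.0001234098041 * 9 / 1
≈ 0.001111

0.001111


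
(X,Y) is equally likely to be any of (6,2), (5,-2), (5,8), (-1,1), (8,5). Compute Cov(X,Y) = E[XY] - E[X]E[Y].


E[X]=23/5, E[Y]=14/5, E[XY]=81/5
Cov(X,Y) = E[XY] - E[X]E[Y] = 81/5 - 23/5*14/5 = 83/25

83/25


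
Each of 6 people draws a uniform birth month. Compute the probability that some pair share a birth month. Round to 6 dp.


P(all different) = prod((12-i)/12 for i=0..5) = 0.222801
P(at least one match) = 1 - 0.222801 = 0.777199

0.777199


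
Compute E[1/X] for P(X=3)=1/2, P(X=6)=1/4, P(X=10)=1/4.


E[1/X] = sum(g(x)*P(x))
= 1/3*1/2 + 1/6*1/4 + 1/10*1/4
= 7/30

7/30


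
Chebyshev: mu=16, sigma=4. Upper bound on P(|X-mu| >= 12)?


k = 12/4 = 3
Chebyshev: P(|X-mu| >= k*sigma) <= 1/k^2 = 1/3^2 = 1/9

1/9


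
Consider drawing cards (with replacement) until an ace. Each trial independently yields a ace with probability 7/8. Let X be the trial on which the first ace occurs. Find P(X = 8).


P(X=8) = (1-p)^7 * p = (1/8)^7 * 7/8
= 1/2097152 * 7/8 = 7/16777216

7/16777216


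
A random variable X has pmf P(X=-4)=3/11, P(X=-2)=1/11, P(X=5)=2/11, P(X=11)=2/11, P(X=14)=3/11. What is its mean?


E[X] = sum(x * P(x))
= -4*3/11 - 2*1/11 + 5*2/11 + 11*2/11 + 14*3/11
= 60/11

60/11


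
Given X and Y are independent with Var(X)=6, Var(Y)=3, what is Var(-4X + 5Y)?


Independence => Cov(X,Y)=0
Var(-4X + 5Y) = (-4)^2*Var(X) + 5^2*Var(Y)
= 16*6 + 25*3 = 171

171


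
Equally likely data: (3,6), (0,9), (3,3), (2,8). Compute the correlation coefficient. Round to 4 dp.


Cov(X,Y) = -2.2500, Var(X) = 1.5000, Var(Y) = 5.2500
rho = Cov/(sqrt(VarX)*sqrt(VarY)) = -0.8018

-0.8018


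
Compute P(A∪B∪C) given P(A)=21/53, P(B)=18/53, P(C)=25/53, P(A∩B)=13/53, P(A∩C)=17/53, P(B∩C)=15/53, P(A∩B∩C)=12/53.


P(A∪B∪C) = P(A)+P(B)+P(C) - P(AB)-P(AC)-P(BC) + P(ABC)
= 21/53+18/53+25/53 - 13/53-17/53-15/53 + 12/53
= 31/53

31/53


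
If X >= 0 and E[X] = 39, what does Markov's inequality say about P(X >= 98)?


Markov: P(X >= a) <= E[X]/a
P(X >= 98) <= 39/98

39/98


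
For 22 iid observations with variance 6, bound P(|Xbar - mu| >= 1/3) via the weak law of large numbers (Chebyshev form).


Var(Xbar) = Var(X)/n = 6/22
Chebyshev: P(|Xbar-mu| >= 1/3) <= Var(Xbar)/(1/3)^2 = (3/11)/(1/9) = 27/11
Bound exceeds 1, so trivial bound: 1

1


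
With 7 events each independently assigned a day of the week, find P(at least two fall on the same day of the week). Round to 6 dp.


P(all different) = prod((7-i)/7 for i=0..6) = 0.006120
P(at least one match) = 1 - 0.006120 = 0.993880

0.993880


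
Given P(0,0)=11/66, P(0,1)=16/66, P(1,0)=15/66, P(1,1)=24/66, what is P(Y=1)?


P(Y=1) = P(0,1)+P(1,1) = 16/66 + 24/66 = 40/66 = 20/33

20/33


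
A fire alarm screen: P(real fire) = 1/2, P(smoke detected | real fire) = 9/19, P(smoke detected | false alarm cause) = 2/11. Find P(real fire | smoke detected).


P(A) = P(A|B)P(B) + P(A|B')P(B') = 9/19*1/2 + 2/11*1/2 = 137/418
P(B|A) = P(A|B)P(B)/P(A) = (9/38)/(137/418) = 99/137

99/137


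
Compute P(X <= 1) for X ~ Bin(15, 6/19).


P(X<=1) = P(X=0) + P(X=1)
= 51185893014090757/15181127029874798299 + 354363874712936010/15181127029874798299
= 405549767727026767/15181127029874798299

405549767727026767/15181127029874798299


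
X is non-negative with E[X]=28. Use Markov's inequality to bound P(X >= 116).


Markov: P(X >= a) <= E[X]/a
P(X >= 116) <= 28/116 = 7/29

7/29


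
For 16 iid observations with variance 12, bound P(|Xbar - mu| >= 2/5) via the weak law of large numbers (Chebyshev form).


Var(Xbar) = Var(X)/n = 12/16
Chebyshev: P(|Xbar-mu| >= 2/5) <= Var(Xbar)/(2/5)^2 = (3/4)/(4/25) = 75/16
Bound exceeds 1, so trivial bound: 1

1


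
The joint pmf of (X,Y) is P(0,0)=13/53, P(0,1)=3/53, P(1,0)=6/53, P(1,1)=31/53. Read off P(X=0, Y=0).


Read from table: P(X=0, Y=0) = 13/53

13/53


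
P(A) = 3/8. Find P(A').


P(A') = 1 - P(A) = 1 - 3/8 = 5/8

5/8


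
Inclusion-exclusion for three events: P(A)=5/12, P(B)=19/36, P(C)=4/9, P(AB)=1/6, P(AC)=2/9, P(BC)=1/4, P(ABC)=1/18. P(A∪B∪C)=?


P(A∪B∪C) = P(A)+P(B)+P(C) - P(AB)-P(AC)-P(BC) + P(ABC)
= 5/12+19/36+4/9 - 1/6-2/9-1/4 + 1/18
= 29/36

29/36


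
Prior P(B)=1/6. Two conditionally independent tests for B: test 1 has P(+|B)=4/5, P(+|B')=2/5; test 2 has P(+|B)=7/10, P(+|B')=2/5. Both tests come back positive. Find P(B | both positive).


After test 1: P(+) = 4/5*1/6 + 2/5*5/6 = 7/15
P(B|+) = (2/15)/(7/15) = 2/7
After test 2 (use post1 as new prior): P(+) = 7/10*2/7 + 2/5*5/7 = 17/35
P(B|+,+) = (1/5)/(17/35) = 7/17

7/17


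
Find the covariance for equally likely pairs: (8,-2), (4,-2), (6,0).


E[X]=6, E[Y]=-4/3, E[XY]=-8
Cov(X,Y) = E[XY] - E[X]E[Y] = -8 - 6*-4/3 = 0

0


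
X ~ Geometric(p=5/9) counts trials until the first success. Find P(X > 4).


P(X > 4) = P(first 4 trials all fail) = (1-p)^4 = (4/9)^4 = 256/6561

256/6561


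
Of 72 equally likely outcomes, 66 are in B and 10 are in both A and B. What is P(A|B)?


P(A|B) = P(A∩B)/P(B) = (10/72)/(66/72) = 10/66 = 5/33

5/33


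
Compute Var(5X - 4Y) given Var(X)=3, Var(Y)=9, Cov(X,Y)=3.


Var(5X - 4Y) = 5^2*Var(X) + (-4)^2*Var(Y) + 2*5*(-4)*Cov(X,Y)
= 25*3 + 16*9 - 40*3
= 75 + 144 - 120 = 99

99


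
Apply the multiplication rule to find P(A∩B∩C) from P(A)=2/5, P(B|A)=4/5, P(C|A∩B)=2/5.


P(A∩B∩C) = P(A) * P(B|A) * P(C|A∩B)
= 2/5 * 4/5 * 2/5
= 8/25 * 2/5 = 16/125

16/125


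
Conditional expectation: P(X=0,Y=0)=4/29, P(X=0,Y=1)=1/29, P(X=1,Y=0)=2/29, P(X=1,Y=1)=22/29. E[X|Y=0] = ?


P(Y=0) = 6/29
E[X|Y=0] = (0*4 + 1*2)/6 = 2/6 = 1/3

1/3


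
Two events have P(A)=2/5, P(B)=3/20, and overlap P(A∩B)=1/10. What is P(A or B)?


P(A∪B) = P(A) + P(B) - P(A∩B)
= 2/5 + 3/20 - 1/10 = 9/20

9/20


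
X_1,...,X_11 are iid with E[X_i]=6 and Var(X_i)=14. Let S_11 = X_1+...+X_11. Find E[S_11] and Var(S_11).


E[S_n] = n*mu = 11*6 = 66
Var(S_n) = n*sigma^2 = 11*14 = 154

E[S_11]=66, Var(S_11)=154


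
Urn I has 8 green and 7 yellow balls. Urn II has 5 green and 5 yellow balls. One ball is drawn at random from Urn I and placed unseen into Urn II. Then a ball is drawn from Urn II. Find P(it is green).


P(transfer green) = 8/15; P(transfer yellow) = 7/15
If green transferred: Urn II has 6 green of 11, so P(green|green moved) = 6/11
If yellow transferred: Urn II has 5 green of 11, so P(green|yellow moved) = 5/11
By total probability: P(green) = 8/15*6/11 + 7/15*5/11 = 83/165

83/165


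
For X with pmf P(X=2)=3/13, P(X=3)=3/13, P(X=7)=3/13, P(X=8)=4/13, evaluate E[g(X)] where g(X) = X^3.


E[X^3] = sum(g(x)*P(x))
= 8*3/13 + 27*3/13 + 343*3/13 + 512*4/13
= 3182/13

3182/13


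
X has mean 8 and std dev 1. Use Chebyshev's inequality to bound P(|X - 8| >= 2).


k = 2/1 = 2
Chebyshev: P(|X-mu| >= k*sigma) <= 1/k^2 = 1/2^2 = 1/4

1/4


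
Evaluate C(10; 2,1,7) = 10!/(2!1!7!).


10! = 3628800
Denominator: 2!=2 * 1!=1 * 7!=5040
Coefficient = 3628800 / 10080 = 360

360


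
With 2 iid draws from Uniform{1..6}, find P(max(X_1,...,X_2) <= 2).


P(max <= 2) = P(all X_i <= 2) = (P(X_1 <= 2))^2
= (2/6)^2 = (1/3)^2 = 1/9

1/9


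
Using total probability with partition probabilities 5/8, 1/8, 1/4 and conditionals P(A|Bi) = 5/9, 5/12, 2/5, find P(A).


P(A) = P(A|B1)P(B1) + P(A|B2)P(B2) + P(A|B3)P(B3)
= 5/9*5/8 + 5/12*1/8 + 2/5*1/4
= 25/72 + 5/96 + 1/10 = 719/1440

719/1440


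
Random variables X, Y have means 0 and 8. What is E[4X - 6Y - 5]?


E[4X - 6Y - 5] = 4*E[X] - 6*E[Y] - 5
= (4)*(0) + (-6)*(8) + (-5)
= 0 - 48 - 5 = -53

-53


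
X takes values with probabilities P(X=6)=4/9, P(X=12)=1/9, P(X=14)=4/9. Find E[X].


E[X] = sum(x * P(x))
= 6*4/9 + 12*1/9 + 14*4/9
= 92/9

92/9


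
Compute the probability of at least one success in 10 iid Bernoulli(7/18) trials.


P(at least one) = 1 - P(none)
P(none) = (1 - 7/18)^10 = (11/18)^10 = 25937424601/3570467226624
P(at least one) = 1 - 25937424601/3570467226624 = 3544529802023/3570467226624

3544529802023/3570467226624


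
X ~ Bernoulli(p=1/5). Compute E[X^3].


For Bernoulli: X in {0,1}
E[X^3] = 0^3*(1-1/5) + 1^3*1/5 = 1/5

1/5


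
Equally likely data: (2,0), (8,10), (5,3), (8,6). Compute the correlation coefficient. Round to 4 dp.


Cov(X,Y) = 8.4375, Var(X) = 6.1875, Var(Y) = 13.6875
rho = Cov/(sqrt(VarX)*sqrt(VarY)) = 0.9168

0.9168


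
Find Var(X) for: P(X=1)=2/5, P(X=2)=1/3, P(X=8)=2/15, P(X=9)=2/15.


E[X] = 10/3, E[X^2] = 316/15
Var(X) = E[X^2] - (E[X])^2 = 316/15 - (10/3)^2 = 448/45

448/45


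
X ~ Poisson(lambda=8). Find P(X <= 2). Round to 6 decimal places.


P(X<=2) = e^(-8)*8^0/0! + e^(-8)*8^1/1! + e^(-8)*8^2/2!
≈ 0.0003354626 + 0.0026837010 + 0.0107348041
= 0.0137539677
≈ 0.013754

0.013754


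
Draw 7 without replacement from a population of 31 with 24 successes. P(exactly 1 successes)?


P(X=1) = C(24,1)*C(7,6) / C(31,7)
= 24*7 / 2629575
= 168/2629575 = 56/876525

56/876525


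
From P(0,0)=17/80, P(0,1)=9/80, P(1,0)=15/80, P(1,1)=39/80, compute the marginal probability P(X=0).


P(X=0) = P(0,0)+P(0,1) = 17/80 + 9/80 = 26/80 = 13/40

13/40


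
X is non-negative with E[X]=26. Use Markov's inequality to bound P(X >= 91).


Markov: P(X >= a) <= E[X]/a
P(X >= 91) <= 26/91 = 2/7

2/7


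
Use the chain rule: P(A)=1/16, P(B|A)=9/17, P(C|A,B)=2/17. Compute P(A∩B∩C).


P(A∩B∩C) = P(A) * P(B|A) * P(C|A∩B)
= 1/16 * 9/17 * 2/17
= 9/272 * 2/17 = 9/2312

9/2312


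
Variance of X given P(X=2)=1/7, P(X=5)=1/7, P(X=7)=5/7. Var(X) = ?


E[X] = 6, E[X^2] = 274/7
Var(X) = E[X^2] - (E[X])^2 = 274/7 - (6)^2 = 22/7

22/7
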